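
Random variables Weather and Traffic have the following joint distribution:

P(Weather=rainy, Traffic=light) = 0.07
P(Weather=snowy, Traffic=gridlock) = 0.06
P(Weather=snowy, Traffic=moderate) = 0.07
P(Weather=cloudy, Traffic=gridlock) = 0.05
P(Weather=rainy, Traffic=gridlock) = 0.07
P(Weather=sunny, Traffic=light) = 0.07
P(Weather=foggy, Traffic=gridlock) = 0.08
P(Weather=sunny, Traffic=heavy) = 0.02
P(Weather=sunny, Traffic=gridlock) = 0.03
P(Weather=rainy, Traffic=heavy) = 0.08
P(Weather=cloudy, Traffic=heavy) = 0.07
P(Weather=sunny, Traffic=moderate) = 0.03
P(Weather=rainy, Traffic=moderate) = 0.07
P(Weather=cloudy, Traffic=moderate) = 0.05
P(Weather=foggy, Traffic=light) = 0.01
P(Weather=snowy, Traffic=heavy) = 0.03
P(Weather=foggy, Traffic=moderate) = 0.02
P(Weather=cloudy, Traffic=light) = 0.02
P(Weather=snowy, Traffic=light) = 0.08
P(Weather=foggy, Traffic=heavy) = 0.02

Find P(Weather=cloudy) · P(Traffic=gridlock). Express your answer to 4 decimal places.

0.0551

P(Weather=cloudy) = 0.02 + 0.05 + 0.07 + 0.05 = 0.19.
P(Traffic=gridlock) = 0.03 + 0.05 + 0.07 + 0.06 + 0.08 = 0.29.
Product: 0.19 × 0.29 = 0.0551.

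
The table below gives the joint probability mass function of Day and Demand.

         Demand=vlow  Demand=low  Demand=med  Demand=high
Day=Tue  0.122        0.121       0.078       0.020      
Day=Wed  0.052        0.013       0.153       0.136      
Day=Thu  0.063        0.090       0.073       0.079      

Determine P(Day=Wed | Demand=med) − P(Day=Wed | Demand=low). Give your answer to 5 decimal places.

0.44525

P(Demand=med) = 0.078 + 0.153 + 0.073 = 0.304; P(Day=Wed | Demand=med) = 0.153/0.304 = 0.503289.
P(Demand=low) = 0.121 + 0.013 + 0.090 = 0.224; P(Day=Wed | Demand=low) = 0.013/0.224 = 0.058036.
Difference = 0.44525.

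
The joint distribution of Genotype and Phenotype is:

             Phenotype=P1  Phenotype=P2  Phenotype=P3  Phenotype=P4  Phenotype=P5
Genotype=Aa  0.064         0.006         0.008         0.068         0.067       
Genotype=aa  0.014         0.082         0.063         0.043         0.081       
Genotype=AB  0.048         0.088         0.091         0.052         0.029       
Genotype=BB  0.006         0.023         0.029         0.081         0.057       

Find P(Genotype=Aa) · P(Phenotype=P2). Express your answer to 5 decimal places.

P(Genotype=Aa) = 0.064 + 0.006 + 0.008 + 0.068 + 0.067 = 0.213.
P(Phenotype=P2) = 0.006 + 0.082 + 0.088 + 0.023 = 0.199.
Product: 0.213 × 0.199 = 0.04239.

0.04239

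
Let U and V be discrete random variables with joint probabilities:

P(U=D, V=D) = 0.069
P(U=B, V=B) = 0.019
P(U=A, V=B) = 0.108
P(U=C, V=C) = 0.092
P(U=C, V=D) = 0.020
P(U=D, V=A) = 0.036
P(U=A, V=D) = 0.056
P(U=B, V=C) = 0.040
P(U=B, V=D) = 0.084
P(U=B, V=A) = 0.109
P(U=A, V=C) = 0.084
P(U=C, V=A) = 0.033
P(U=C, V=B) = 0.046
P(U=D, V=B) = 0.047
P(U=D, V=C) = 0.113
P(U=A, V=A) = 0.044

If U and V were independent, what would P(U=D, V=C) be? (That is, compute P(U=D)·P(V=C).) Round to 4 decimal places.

P(U=D) = 0.036 + 0.047 + 0.113 + 0.069 = 0.265.
P(V=C) = 0.084 + 0.040 + 0.092 + 0.113 = 0.329.
Product: 0.265 × 0.329 = 0.0872.

0.0872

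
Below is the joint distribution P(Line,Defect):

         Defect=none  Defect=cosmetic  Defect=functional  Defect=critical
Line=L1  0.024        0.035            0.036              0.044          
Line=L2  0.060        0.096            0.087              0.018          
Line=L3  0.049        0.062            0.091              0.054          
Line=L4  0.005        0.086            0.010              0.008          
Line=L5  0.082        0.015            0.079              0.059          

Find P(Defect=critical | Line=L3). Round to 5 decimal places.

0.21094

P(Line=L3) = 0.049 + 0.062 + 0.091 + 0.054 = 0.256.
P(Defect=critical | Line=L3) = 0.054/0.256 = 0.21094.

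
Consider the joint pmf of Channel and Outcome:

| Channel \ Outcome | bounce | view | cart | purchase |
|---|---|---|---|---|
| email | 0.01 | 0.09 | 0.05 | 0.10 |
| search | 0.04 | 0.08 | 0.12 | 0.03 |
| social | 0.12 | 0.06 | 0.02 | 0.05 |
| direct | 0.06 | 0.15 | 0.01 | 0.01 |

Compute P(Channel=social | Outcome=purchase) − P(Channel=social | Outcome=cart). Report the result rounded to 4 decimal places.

0.1632

P(Outcome=purchase) = 0.10 + 0.03 + 0.05 + 0.01 = 0.19; P(Channel=social | Outcome=purchase) = 0.05/0.19 = 0.26316.
P(Outcome=cart) = 0.05 + 0.12 + 0.02 + 0.01 = 0.20; P(Channel=social | Outcome=cart) = 0.02/0.20 = 0.10000.
Difference = 0.1632.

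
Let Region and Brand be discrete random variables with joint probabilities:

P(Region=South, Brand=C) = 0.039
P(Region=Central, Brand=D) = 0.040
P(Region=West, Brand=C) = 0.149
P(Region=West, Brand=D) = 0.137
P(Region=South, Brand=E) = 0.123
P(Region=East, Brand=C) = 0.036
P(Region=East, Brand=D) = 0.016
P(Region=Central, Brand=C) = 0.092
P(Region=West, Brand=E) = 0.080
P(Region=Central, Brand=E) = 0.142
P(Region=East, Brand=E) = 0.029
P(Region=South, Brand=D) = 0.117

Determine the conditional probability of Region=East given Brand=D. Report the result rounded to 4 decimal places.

P(Brand=D) = 0.117 + 0.016 + 0.137 + 0.040 = 0.310.
P(Region=East | Brand=D) = 0.016/0.310 = 0.0516.

0.0516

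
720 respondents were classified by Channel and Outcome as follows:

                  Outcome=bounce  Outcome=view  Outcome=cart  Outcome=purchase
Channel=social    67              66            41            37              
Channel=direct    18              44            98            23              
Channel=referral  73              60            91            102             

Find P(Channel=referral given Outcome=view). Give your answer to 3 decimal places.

0.353

Total with Outcome=view: 66 + 44 + 60 = 170.
P(Channel=referral | Outcome=view) = 60/170 = 0.353.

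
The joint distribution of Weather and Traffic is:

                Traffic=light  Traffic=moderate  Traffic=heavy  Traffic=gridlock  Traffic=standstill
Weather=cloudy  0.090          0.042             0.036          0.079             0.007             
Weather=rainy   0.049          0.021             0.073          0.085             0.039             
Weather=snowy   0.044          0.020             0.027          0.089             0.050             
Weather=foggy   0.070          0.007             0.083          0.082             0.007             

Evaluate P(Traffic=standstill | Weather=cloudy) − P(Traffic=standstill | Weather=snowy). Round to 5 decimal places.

-0.18983

P(Weather=cloudy) = 0.090 + 0.042 + 0.036 + 0.079 + 0.007 = 0.254; P(Traffic=standstill | Weather=cloudy) = 0.007/0.254 = 0.027559.
P(Weather=snowy) = 0.044 + 0.020 + 0.027 + 0.089 + 0.050 = 0.230; P(Traffic=standstill | Weather=snowy) = 0.050/0.230 = 0.217391.
Difference = -0.18983.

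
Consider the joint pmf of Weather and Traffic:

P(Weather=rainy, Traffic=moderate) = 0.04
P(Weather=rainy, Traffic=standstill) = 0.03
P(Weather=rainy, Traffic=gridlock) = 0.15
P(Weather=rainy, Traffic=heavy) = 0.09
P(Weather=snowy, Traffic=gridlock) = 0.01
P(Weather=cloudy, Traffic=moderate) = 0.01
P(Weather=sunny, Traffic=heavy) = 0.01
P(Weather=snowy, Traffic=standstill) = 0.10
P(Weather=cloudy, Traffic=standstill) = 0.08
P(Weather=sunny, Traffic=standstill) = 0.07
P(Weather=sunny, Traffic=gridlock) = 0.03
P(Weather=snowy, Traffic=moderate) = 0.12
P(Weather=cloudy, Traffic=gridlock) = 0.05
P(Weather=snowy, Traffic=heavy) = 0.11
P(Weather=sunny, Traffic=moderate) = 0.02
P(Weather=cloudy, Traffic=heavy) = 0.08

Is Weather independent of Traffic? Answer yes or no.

no

P(Weather=rainy) = 0.31 and P(Traffic=gridlock) = 0.24, so their product is 0.0744, but P(Weather=rainy, Traffic=gridlock) = 0.15. Since these differ, Weather and Traffic are not independent.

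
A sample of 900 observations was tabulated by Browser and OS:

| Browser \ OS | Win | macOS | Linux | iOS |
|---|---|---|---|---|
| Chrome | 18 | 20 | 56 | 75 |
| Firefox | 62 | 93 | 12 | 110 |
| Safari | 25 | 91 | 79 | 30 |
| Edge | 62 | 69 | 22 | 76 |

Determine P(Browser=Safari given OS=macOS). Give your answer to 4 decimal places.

0.3333

Total with OS=macOS: 20 + 93 + 91 + 69 = 273.
P(Browser=Safari | OS=macOS) = 91/273 = 0.3333.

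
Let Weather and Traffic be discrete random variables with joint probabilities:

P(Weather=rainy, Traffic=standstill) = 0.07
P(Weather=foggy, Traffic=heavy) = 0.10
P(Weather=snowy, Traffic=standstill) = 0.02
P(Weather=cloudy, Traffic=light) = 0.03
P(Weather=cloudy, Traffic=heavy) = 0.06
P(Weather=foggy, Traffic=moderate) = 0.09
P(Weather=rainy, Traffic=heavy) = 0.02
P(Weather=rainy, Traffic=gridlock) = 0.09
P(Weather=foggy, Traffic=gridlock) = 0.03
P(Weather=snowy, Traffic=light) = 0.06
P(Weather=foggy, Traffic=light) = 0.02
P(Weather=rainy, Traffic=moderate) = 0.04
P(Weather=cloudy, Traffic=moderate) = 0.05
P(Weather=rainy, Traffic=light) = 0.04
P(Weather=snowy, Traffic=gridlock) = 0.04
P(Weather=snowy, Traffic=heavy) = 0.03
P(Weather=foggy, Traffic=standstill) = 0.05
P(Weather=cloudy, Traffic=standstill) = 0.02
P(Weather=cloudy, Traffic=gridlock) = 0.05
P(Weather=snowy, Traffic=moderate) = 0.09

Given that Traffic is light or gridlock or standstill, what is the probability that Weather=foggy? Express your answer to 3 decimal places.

P(Traffic=light) = 0.03 + 0.04 + 0.06 + 0.02 = 0.15.
P(Traffic=gridlock) = 0.05 + 0.09 + 0.04 + 0.03 = 0.21.
P(Traffic=standstill) = 0.02 + 0.07 + 0.02 + 0.05 = 0.16.
P(Traffic ∈ {light, gridlock, standstill}) = 0.15 + 0.21 + 0.16 = 0.52; P(Weather=foggy, Traffic ∈ {light, gridlock, standstill}) = 0.02 + 0.03 + 0.05 = 0.10.
P(Weather=foggy | Traffic ∈ {light, gridlock, standstill}) = 0.10/0.52 = 0.192.

0.192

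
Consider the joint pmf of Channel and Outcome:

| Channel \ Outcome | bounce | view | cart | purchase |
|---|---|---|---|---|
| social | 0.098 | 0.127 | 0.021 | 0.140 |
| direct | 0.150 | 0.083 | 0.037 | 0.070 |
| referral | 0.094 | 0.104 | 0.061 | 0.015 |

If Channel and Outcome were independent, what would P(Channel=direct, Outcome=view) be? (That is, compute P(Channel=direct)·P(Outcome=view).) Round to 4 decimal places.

0.1068

P(Channel=direct) = 0.150 + 0.083 + 0.037 + 0.070 = 0.340.
P(Outcome=view) = 0.127 + 0.083 + 0.104 = 0.314.
Product: 0.340 × 0.314 = 0.1068.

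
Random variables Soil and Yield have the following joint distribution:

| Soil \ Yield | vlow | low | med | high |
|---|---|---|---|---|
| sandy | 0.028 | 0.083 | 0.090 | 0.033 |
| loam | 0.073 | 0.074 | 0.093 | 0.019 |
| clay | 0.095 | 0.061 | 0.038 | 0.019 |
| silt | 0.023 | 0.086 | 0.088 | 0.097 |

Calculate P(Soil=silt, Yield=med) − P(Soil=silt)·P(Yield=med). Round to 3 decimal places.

P(Soil=silt) = 0.023 + 0.086 + 0.088 + 0.097 = 0.294.
P(Yield=med) = 0.090 + 0.093 + 0.038 + 0.088 = 0.309.
P(Soil=silt, Yield=med) − P(Soil=silt)P(Yield=med) = 0.088 − 0.294×0.309 = -0.003.

-0.003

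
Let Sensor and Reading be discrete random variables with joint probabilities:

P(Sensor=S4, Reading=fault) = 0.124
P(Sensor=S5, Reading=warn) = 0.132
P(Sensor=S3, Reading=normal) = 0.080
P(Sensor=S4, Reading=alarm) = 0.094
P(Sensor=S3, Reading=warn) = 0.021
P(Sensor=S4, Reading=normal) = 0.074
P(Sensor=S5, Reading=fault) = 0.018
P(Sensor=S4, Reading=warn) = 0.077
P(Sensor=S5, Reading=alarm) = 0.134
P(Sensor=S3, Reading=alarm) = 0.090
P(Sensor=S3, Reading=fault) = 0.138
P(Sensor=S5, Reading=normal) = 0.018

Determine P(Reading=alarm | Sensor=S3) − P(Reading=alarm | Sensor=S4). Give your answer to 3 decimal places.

0.019

P(Sensor=S3) = 0.080 + 0.021 + 0.090 + 0.138 = 0.329; P(Reading=alarm | Sensor=S3) = 0.090/0.329 = 0.2736.
P(Sensor=S4) = 0.074 + 0.077 + 0.094 + 0.124 = 0.369; P(Reading=alarm | Sensor=S4) = 0.094/0.369 = 0.2547.
Difference = 0.019.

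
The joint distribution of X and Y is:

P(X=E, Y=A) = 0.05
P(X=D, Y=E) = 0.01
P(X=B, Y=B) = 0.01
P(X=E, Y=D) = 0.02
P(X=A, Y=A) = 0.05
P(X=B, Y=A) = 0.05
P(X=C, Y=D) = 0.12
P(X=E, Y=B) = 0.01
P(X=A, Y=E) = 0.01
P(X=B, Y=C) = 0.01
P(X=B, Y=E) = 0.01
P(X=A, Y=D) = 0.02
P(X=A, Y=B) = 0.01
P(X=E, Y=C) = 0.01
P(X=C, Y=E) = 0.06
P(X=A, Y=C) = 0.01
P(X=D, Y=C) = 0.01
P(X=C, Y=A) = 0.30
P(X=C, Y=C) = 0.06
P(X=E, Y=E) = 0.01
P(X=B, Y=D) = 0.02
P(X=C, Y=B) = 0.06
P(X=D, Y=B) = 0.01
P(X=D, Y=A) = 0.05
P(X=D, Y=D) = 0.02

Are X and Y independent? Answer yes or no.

yes

Every cell satisfies P(X,Y) = P(X)·P(Y). For instance P(X=C) = 0.60, P(Y=E) = 0.10, and 0.60×0.10 = 0.06 matches the joint entry. So X and Y are independent.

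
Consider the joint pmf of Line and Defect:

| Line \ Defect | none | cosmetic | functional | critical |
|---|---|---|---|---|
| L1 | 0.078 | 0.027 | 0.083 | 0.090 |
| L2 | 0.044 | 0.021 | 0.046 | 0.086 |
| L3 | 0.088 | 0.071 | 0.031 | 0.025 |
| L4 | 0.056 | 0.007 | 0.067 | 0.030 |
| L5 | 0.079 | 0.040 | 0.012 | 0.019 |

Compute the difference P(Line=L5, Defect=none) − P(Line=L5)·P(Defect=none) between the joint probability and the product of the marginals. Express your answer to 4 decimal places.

P(Line=L5) = 0.079 + 0.040 + 0.012 + 0.019 = 0.150.
P(Defect=none) = 0.078 + 0.044 + 0.088 + 0.056 + 0.079 = 0.345.
P(Line=L5, Defect=none) − P(Line=L5)P(Defect=none) = 0.079 − 0.150×0.345 = 0.0273.

0.0273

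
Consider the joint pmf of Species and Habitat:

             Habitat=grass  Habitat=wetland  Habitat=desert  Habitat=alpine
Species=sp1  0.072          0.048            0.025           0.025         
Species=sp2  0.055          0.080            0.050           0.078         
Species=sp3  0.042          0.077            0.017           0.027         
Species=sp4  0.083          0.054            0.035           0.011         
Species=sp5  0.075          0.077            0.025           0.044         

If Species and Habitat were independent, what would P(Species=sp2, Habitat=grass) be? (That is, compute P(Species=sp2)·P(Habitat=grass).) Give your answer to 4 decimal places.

P(Species=sp2) = 0.055 + 0.080 + 0.050 + 0.078 = 0.263.
P(Habitat=grass) = 0.072 + 0.055 + 0.042 + 0.083 + 0.075 = 0.327.
Product: 0.263 × 0.327 = 0.0860.

0.0860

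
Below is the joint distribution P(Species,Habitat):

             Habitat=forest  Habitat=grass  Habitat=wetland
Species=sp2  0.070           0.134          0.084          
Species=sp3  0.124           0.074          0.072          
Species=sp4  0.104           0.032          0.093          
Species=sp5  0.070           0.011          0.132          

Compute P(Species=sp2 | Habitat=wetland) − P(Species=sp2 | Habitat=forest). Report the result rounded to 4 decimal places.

0.0303

P(Habitat=wetland) = 0.084 + 0.072 + 0.093 + 0.132 = 0.381; P(Species=sp2 | Habitat=wetland) = 0.084/0.381 = 0.22047.
P(Habitat=forest) = 0.070 + 0.124 + 0.104 + 0.070 = 0.368; P(Species=sp2 | Habitat=forest) = 0.070/0.368 = 0.19022.
Difference = 0.0303.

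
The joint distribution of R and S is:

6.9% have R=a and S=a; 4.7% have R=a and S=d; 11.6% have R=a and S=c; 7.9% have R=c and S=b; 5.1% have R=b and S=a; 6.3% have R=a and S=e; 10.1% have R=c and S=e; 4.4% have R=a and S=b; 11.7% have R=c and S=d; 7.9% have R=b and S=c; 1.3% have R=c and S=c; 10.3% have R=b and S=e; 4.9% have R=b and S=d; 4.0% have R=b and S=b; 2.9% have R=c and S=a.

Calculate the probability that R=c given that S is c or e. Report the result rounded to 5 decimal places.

0.24000

P(S=c) = 0.116 + 0.079 + 0.013 = 0.208.
P(S=e) = 0.063 + 0.103 + 0.101 = 0.267.
P(S ∈ {c, e}) = 0.208 + 0.267 = 0.475; P(R=c, S ∈ {c, e}) = 0.013 + 0.101 = 0.114.
P(R=c | S ∈ {c, e}) = 0.114/0.475 = 0.24000.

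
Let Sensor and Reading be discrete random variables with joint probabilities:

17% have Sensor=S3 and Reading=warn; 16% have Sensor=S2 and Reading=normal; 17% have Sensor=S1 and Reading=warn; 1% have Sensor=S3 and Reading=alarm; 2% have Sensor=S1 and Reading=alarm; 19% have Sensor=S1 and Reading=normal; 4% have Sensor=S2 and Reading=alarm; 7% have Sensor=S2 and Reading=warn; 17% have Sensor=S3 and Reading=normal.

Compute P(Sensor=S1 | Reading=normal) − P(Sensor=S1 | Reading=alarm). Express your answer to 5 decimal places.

P(Reading=normal) = 0.19 + 0.16 + 0.17 = 0.52; P(Sensor=S1 | Reading=normal) = 0.19/0.52 = 0.365385.
P(Reading=alarm) = 0.02 + 0.04 + 0.01 = 0.07; P(Sensor=S1 | Reading=alarm) = 0.02/0.07 = 0.285714.
Difference = 0.07967.

0.07967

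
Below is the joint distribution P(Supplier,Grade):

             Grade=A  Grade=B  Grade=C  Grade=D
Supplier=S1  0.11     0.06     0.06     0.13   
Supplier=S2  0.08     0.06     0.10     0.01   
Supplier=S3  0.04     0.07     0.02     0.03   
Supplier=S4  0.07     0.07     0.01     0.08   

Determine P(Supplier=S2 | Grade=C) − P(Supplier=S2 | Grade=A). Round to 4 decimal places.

P(Grade=C) = 0.06 + 0.10 + 0.02 + 0.01 = 0.19; P(Supplier=S2 | Grade=C) = 0.10/0.19 = 0.52632.
P(Grade=A) = 0.11 + 0.08 + 0.04 + 0.07 = 0.30; P(Supplier=S2 | Grade=A) = 0.08/0.30 = 0.26667.
Difference = 0.2596.

0.2596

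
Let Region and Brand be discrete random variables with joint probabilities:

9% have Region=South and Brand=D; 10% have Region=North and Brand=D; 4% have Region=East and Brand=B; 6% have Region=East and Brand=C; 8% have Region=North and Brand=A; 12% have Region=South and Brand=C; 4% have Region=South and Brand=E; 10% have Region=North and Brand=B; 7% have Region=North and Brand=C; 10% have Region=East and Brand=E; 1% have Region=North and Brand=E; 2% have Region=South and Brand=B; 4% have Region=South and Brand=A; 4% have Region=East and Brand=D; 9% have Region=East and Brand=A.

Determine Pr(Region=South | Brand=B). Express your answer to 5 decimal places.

P(Brand=B) = 0.10 + 0.02 + 0.04 = 0.16.
P(Region=South | Brand=B) = 0.02/0.16 = 0.12500.

0.12500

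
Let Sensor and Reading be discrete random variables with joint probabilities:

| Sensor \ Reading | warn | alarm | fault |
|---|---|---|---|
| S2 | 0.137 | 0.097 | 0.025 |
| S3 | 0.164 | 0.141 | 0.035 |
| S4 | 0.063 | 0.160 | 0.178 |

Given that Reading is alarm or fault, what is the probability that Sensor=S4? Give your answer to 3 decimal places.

0.531

P(Reading=alarm) = 0.097 + 0.141 + 0.160 = 0.398.
P(Reading=fault) = 0.025 + 0.035 + 0.178 = 0.238.
P(Reading ∈ {alarm, fault}) = 0.398 + 0.238 = 0.636; P(Sensor=S4, Reading ∈ {alarm, fault}) = 0.160 + 0.178 = 0.338.
P(Sensor=S4 | Reading ∈ {alarm, fault}) = 0.338/0.636 = 0.531.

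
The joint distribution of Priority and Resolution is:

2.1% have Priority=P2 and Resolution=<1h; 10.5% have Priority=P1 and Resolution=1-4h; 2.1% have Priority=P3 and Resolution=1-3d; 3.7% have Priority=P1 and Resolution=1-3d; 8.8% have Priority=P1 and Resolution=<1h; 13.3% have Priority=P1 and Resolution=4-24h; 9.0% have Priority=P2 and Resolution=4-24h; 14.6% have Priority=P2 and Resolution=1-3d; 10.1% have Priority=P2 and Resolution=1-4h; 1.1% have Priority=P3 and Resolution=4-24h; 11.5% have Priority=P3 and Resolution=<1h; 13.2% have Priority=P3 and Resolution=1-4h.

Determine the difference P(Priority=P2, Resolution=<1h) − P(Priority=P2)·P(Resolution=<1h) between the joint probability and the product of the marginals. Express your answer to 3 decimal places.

P(Priority=P2) = 0.021 + 0.101 + 0.090 + 0.146 = 0.358.
P(Resolution=<1h) = 0.088 + 0.021 + 0.115 = 0.224.
P(Priority=P2, Resolution=<1h) − P(Priority=P2)P(Resolution=<1h) = 0.021 − 0.358×0.224 = -0.059.

-0.059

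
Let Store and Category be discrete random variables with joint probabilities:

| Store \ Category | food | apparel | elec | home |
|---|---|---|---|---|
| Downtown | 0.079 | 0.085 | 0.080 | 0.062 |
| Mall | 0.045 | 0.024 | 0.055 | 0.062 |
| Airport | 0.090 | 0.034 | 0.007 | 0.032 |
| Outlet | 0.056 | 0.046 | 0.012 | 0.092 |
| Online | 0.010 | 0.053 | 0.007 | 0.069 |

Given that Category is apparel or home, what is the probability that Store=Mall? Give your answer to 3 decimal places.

P(Category=apparel) = 0.085 + 0.024 + 0.034 + 0.046 + 0.053 = 0.242.
P(Category=home) = 0.062 + 0.062 + 0.032 + 0.092 + 0.069 = 0.317.
P(Category ∈ {apparel, home}) = 0.242 + 0.317 = 0.559; P(Store=Mall, Category ∈ {apparel, home}) = 0.024 + 0.062 = 0.086.
P(Store=Mall | Category ∈ {apparel, home}) = 0.086/0.559 = 0.154.

0.154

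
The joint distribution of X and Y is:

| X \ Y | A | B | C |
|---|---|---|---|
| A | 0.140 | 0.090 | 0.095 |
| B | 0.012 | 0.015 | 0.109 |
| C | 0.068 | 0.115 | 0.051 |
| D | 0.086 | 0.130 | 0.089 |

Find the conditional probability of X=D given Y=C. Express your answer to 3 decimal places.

0.259

P(Y=C) = 0.095 + 0.109 + 0.051 + 0.089 = 0.344.
P(X=D | Y=C) = 0.089/0.344 = 0.259.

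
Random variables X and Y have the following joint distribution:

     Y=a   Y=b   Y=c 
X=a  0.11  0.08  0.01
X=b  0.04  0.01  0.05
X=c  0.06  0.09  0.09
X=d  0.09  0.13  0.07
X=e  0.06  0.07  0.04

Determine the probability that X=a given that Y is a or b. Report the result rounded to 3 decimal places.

P(Y=a) = 0.11 + 0.04 + 0.06 + 0.09 + 0.06 = 0.36.
P(Y=b) = 0.08 + 0.01 + 0.09 + 0.13 + 0.07 = 0.38.
P(Y ∈ {a, b}) = 0.36 + 0.38 = 0.74; P(X=a, Y ∈ {a, b}) = 0.11 + 0.08 = 0.19.
P(X=a | Y ∈ {a, b}) = 0.19/0.74 = 0.257.

0.257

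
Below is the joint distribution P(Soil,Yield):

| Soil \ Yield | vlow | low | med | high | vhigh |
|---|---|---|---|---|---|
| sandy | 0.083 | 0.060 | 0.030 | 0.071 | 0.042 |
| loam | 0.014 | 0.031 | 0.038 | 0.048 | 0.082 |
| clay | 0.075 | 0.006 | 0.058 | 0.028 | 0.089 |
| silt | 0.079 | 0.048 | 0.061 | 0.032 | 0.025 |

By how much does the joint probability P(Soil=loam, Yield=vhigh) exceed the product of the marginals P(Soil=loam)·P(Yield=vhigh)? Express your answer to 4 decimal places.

0.0313

P(Soil=loam) = 0.014 + 0.031 + 0.038 + 0.048 + 0.082 = 0.213.
P(Yield=vhigh) = 0.042 + 0.082 + 0.089 + 0.025 = 0.238.
P(Soil=loam, Yield=vhigh) − P(Soil=loam)P(Yield=vhigh) = 0.082 − 0.213×0.238 = 0.0313.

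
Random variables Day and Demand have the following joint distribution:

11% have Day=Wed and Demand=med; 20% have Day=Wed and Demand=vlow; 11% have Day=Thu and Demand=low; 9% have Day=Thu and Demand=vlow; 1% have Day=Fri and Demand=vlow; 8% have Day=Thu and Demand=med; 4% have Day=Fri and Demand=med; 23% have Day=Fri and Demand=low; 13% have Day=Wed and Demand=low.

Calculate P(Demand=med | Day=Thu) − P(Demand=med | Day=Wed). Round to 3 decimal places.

P(Day=Thu) = 0.09 + 0.11 + 0.08 = 0.28; P(Demand=med | Day=Thu) = 0.08/0.28 = 0.2857.
P(Day=Wed) = 0.20 + 0.13 + 0.11 = 0.44; P(Demand=med | Day=Wed) = 0.11/0.44 = 0.2500.
Difference = 0.036.

0.036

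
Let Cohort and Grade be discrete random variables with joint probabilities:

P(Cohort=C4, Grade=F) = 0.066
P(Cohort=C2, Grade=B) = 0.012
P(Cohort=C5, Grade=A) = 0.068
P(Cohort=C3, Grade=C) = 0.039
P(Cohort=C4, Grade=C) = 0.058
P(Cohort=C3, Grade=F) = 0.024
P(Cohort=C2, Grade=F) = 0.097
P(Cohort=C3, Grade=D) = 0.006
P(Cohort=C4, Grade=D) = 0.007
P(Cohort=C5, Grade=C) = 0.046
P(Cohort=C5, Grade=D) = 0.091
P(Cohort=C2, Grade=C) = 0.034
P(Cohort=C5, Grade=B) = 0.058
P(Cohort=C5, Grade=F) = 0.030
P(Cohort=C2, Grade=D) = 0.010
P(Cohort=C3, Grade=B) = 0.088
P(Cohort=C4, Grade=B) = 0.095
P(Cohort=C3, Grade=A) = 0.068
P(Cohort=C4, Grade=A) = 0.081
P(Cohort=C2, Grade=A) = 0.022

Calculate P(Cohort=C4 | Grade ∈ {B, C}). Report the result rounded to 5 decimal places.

P(Grade=B) = 0.012 + 0.088 + 0.095 + 0.058 = 0.253.
P(Grade=C) = 0.034 + 0.039 + 0.058 + 0.046 = 0.177.
P(Grade ∈ {B, C}) = 0.253 + 0.177 = 0.430; P(Cohort=C4, Grade ∈ {B, C}) = 0.095 + 0.058 = 0.153.
P(Cohort=C4 | Grade ∈ {B, C}) = 0.153/0.430 = 0.35581.

0.35581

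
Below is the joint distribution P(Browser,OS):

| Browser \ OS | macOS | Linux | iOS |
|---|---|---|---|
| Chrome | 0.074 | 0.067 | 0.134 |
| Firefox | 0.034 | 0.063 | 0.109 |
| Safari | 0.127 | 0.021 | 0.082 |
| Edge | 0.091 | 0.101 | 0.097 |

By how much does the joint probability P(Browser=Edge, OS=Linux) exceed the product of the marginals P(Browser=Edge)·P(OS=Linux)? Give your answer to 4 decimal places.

0.0282

P(Browser=Edge) = 0.091 + 0.101 + 0.097 = 0.289.
P(OS=Linux) = 0.067 + 0.063 + 0.021 + 0.101 = 0.252.
P(Browser=Edge, OS=Linux) − P(Browser=Edge)P(OS=Linux) = 0.101 − 0.289×0.252 = 0.0282.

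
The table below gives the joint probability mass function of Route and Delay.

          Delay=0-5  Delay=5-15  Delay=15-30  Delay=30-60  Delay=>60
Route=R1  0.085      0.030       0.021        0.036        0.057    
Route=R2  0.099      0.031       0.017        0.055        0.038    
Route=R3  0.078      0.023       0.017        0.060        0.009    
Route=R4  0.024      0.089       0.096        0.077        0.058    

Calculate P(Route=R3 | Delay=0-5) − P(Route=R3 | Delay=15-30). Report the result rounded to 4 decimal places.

0.1601

P(Delay=0-5) = 0.085 + 0.099 + 0.078 + 0.024 = 0.286; P(Route=R3 | Delay=0-5) = 0.078/0.286 = 0.27273.
P(Delay=15-30) = 0.021 + 0.017 + 0.017 + 0.096 = 0.151; P(Route=R3 | Delay=15-30) = 0.017/0.151 = 0.11258.
Difference = 0.1601.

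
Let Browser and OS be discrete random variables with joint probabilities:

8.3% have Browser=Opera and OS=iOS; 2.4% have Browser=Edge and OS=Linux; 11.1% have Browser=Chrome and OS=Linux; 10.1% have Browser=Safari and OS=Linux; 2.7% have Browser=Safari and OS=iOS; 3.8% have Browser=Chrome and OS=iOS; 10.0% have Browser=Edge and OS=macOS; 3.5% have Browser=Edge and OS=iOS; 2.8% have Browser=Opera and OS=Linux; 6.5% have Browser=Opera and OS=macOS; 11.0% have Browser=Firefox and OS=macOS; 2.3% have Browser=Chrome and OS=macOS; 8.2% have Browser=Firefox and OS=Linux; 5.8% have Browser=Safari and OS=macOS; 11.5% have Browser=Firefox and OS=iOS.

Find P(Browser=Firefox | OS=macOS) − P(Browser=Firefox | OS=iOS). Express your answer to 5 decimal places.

-0.07692

P(OS=macOS) = 0.023 + 0.110 + 0.058 + 0.100 + 0.065 = 0.356; P(Browser=Firefox | OS=macOS) = 0.110/0.356 = 0.308989.
P(OS=iOS) = 0.038 + 0.115 + 0.027 + 0.035 + 0.083 = 0.298; P(Browser=Firefox | OS=iOS) = 0.115/0.298 = 0.385906.
Difference = -0.07692.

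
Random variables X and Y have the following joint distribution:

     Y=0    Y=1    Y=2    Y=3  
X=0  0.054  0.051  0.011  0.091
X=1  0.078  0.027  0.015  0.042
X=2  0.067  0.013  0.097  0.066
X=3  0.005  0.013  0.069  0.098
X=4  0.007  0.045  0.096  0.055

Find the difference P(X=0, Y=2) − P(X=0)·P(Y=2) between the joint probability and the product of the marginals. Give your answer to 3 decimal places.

-0.049

P(X=0) = 0.054 + 0.051 + 0.011 + 0.091 = 0.207.
P(Y=2) = 0.011 + 0.015 + 0.097 + 0.069 + 0.096 = 0.288.
P(X=0, Y=2) − P(X=0)P(Y=2) = 0.011 − 0.207×0.288 = -0.049.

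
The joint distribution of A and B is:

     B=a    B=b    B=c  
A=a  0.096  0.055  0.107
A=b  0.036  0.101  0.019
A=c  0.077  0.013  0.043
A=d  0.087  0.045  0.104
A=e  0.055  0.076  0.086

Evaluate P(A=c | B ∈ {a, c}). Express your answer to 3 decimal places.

0.169

P(B=a) = 0.096 + 0.036 + 0.077 + 0.087 + 0.055 = 0.351.
P(B=c) = 0.107 + 0.019 + 0.043 + 0.104 + 0.086 = 0.359.
P(B ∈ {a, c}) = 0.351 + 0.359 = 0.710; P(A=c, B ∈ {a, c}) = 0.077 + 0.043 = 0.120.
P(A=c | B ∈ {a, c}) = 0.120/0.710 = 0.169.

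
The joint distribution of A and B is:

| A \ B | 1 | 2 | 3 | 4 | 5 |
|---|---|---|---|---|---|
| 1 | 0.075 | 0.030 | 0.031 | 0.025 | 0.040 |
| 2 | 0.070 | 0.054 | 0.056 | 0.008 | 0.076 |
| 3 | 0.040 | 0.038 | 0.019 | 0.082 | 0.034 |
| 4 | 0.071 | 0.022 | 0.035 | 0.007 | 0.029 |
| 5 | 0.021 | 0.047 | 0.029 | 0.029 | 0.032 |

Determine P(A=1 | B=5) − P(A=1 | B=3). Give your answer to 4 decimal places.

0.0072

P(B=5) = 0.040 + 0.076 + 0.034 + 0.029 + 0.032 = 0.211; P(A=1 | B=5) = 0.040/0.211 = 0.18957.
P(B=3) = 0.031 + 0.056 + 0.019 + 0.035 + 0.029 = 0.170; P(A=1 | B=3) = 0.031/0.170 = 0.18235.
Difference = 0.0072.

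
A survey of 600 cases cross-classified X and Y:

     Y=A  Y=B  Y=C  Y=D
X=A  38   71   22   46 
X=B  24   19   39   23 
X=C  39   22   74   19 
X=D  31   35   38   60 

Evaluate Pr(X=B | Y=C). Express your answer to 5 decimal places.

Total with Y=C: 22 + 39 + 74 + 38 = 173.
P(X=B | Y=C) = 39/173 = 0.22543.

0.22543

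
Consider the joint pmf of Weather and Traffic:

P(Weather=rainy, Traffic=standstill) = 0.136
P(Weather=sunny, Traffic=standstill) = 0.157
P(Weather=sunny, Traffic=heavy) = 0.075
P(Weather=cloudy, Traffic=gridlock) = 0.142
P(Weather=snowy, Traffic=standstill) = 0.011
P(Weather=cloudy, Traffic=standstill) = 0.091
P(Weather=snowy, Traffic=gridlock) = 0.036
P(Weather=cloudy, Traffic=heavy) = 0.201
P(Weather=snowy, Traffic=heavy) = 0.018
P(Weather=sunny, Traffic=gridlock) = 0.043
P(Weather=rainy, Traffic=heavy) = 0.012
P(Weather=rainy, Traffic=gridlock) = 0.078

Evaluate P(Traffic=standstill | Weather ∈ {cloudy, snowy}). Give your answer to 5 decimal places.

P(Weather=cloudy) = 0.201 + 0.142 + 0.091 = 0.434.
P(Weather=snowy) = 0.018 + 0.036 + 0.011 = 0.065.
P(Weather ∈ {cloudy, snowy}) = 0.434 + 0.065 = 0.499; P(Traffic=standstill, Weather ∈ {cloudy, snowy}) = 0.091 + 0.011 = 0.102.
P(Traffic=standstill | Weather ∈ {cloudy, snowy}) = 0.102/0.499 = 0.20441.

0.20441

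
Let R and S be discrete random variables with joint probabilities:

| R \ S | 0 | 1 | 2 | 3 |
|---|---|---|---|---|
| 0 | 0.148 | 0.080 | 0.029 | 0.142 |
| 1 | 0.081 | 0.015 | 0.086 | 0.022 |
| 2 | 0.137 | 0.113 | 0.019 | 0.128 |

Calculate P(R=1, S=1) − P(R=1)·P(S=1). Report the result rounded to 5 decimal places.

P(R=1) = 0.081 + 0.015 + 0.086 + 0.022 = 0.204.
P(S=1) = 0.080 + 0.015 + 0.113 = 0.208.
P(R=1, S=1) − P(R=1)P(S=1) = 0.015 − 0.204×0.208 = -0.02743.

-0.02743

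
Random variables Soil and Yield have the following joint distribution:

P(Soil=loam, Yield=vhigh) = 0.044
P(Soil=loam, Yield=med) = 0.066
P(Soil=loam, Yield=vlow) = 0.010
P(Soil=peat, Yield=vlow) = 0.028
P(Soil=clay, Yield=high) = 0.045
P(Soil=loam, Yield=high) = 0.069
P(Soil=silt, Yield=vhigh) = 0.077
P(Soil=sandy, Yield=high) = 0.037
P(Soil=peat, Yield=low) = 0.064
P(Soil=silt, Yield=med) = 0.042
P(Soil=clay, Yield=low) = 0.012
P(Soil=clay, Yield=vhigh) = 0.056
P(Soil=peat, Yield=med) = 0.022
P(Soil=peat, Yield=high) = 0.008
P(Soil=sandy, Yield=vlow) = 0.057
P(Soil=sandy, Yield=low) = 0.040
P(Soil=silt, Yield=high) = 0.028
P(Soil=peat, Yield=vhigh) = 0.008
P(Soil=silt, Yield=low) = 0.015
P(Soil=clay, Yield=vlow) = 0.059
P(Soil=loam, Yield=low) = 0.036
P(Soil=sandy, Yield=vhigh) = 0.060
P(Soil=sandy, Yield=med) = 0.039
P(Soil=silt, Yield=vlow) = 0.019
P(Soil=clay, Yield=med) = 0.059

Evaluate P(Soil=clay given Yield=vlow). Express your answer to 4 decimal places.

P(Yield=vlow) = 0.057 + 0.010 + 0.059 + 0.019 + 0.028 = 0.173.
P(Soil=clay | Yield=vlow) = 0.059/0.173 = 0.3410.

0.3410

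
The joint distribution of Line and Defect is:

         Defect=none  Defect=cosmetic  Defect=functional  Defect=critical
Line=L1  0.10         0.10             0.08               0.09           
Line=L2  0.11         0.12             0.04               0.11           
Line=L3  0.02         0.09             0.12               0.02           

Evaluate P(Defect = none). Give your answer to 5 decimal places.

P(Defect=none) = 0.10 + 0.11 + 0.02 = 0.23.

0.23000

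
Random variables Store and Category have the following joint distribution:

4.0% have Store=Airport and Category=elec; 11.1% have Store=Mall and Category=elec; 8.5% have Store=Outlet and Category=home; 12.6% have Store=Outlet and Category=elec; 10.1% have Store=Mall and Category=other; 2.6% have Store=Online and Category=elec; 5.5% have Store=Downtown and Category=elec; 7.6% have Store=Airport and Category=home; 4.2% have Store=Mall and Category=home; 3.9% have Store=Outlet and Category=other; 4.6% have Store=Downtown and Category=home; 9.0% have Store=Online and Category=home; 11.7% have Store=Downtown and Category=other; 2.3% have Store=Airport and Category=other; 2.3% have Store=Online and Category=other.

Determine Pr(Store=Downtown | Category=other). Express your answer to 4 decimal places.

0.3861

P(Category=other) = 0.117 + 0.101 + 0.023 + 0.039 + 0.023 = 0.303.
P(Store=Downtown | Category=other) = 0.117/0.303 = 0.3861.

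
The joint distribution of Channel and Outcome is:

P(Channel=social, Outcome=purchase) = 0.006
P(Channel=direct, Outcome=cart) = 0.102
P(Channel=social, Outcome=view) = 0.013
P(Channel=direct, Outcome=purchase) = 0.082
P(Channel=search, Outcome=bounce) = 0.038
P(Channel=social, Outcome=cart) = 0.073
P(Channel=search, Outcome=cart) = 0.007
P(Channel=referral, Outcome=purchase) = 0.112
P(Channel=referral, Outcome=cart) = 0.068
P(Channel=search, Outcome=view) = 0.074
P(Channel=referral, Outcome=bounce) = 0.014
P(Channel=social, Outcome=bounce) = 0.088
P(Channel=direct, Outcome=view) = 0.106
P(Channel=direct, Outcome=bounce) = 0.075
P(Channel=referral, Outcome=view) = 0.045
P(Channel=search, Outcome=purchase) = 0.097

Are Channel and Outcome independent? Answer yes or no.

P(Channel=social) = 0.180 and P(Outcome=bounce) = 0.215, so their product is 0.03870, but P(Channel=social, Outcome=bounce) = 0.088. Since these differ, Channel and Outcome are not independent.

no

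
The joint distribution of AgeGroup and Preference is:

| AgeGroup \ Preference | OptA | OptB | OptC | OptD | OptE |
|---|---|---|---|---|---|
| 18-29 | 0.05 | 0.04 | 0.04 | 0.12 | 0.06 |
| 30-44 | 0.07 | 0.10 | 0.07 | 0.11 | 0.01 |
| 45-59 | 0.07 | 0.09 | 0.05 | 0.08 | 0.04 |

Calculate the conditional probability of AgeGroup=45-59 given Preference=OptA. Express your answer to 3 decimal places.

P(Preference=OptA) = 0.05 + 0.07 + 0.07 = 0.19.
P(AgeGroup=45-59 | Preference=OptA) = 0.07/0.19 = 0.368.

0.368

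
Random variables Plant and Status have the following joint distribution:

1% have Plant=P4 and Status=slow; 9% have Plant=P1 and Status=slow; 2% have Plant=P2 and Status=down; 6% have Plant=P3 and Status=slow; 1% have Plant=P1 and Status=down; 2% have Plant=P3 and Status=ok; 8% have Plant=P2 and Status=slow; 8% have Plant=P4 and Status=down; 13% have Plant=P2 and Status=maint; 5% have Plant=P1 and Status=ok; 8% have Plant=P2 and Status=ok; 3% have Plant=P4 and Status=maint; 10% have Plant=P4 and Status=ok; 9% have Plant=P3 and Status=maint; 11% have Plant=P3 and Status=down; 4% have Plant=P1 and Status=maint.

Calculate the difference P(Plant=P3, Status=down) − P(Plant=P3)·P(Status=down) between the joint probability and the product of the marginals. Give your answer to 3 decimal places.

P(Plant=P3) = 0.02 + 0.06 + 0.11 + 0.09 = 0.28.
P(Status=down) = 0.01 + 0.02 + 0.11 + 0.08 = 0.22.
P(Plant=P3, Status=down) − P(Plant=P3)P(Status=down) = 0.11 − 0.28×0.22 = 0.048.

0.048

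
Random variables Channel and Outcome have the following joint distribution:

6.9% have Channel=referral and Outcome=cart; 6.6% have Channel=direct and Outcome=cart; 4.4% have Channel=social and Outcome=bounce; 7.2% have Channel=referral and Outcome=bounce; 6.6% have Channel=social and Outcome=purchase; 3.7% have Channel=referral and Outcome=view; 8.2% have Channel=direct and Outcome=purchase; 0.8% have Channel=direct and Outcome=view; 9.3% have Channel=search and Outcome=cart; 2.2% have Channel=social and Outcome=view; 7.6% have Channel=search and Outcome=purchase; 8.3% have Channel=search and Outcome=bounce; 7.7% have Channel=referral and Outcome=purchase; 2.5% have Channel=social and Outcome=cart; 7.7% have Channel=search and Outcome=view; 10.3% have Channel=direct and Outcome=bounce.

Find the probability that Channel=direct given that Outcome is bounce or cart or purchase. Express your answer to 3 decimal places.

P(Outcome=bounce) = 0.083 + 0.044 + 0.103 + 0.072 = 0.302.
P(Outcome=cart) = 0.093 + 0.025 + 0.066 + 0.069 = 0.253.
P(Outcome=purchase) = 0.076 + 0.066 + 0.082 + 0.077 = 0.301.
P(Outcome ∈ {bounce, cart, purchase}) = 0.302 + 0.253 + 0.301 = 0.856; P(Channel=direct, Outcome ∈ {bounce, cart, purchase}) = 0.103 + 0.066 + 0.082 = 0.251.
P(Channel=direct | Outcome ∈ {bounce, cart, purchase}) = 0.251/0.856 = 0.293.

0.293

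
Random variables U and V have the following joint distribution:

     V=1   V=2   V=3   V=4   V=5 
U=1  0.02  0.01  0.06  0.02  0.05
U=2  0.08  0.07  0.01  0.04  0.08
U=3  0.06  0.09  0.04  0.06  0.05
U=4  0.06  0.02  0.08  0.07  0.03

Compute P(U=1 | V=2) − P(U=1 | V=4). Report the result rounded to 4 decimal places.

-0.0526

P(V=2) = 0.01 + 0.07 + 0.09 + 0.02 = 0.19; P(U=1 | V=2) = 0.01/0.19 = 0.05263.
P(V=4) = 0.02 + 0.04 + 0.06 + 0.07 = 0.19; P(U=1 | V=4) = 0.02/0.19 = 0.10526.
Difference = -0.0526.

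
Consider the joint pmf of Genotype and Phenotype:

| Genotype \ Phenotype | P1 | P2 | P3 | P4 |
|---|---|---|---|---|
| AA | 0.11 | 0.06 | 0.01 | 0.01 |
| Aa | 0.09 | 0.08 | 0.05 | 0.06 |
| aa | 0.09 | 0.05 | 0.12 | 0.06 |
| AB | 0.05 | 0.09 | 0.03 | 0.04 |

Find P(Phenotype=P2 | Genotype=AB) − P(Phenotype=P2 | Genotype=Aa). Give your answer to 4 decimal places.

P(Genotype=AB) = 0.05 + 0.09 + 0.03 + 0.04 = 0.21; P(Phenotype=P2 | Genotype=AB) = 0.09/0.21 = 0.42857.
P(Genotype=Aa) = 0.09 + 0.08 + 0.05 + 0.06 = 0.28; P(Phenotype=P2 | Genotype=Aa) = 0.08/0.28 = 0.28571.
Difference = 0.1429.

0.1429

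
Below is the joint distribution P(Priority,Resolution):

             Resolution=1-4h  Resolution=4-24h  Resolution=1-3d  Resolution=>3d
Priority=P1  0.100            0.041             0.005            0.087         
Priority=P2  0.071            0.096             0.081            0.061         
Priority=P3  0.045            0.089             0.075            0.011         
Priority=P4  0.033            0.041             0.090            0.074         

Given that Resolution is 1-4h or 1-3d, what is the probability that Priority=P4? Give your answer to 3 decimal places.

P(Resolution=1-4h) = 0.100 + 0.071 + 0.045 + 0.033 = 0.249.
P(Resolution=1-3d) = 0.005 + 0.081 + 0.075 + 0.090 = 0.251.
P(Resolution ∈ {1-4h, 1-3d}) = 0.249 + 0.251 = 0.500; P(Priority=P4, Resolution ∈ {1-4h, 1-3d}) = 0.033 + 0.090 = 0.123.
P(Priority=P4 | Resolution ∈ {1-4h, 1-3d}) = 0.123/0.500 = 0.246.

0.246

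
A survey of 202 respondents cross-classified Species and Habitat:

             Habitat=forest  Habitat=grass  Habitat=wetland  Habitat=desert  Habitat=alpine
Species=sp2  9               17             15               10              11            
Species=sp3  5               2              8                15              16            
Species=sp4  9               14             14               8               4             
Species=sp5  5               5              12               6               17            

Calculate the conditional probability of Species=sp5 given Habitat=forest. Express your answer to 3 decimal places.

0.179

Total with Habitat=forest: 9 + 5 + 9 + 5 = 28.
P(Species=sp5 | Habitat=forest) = 5/28 = 0.179.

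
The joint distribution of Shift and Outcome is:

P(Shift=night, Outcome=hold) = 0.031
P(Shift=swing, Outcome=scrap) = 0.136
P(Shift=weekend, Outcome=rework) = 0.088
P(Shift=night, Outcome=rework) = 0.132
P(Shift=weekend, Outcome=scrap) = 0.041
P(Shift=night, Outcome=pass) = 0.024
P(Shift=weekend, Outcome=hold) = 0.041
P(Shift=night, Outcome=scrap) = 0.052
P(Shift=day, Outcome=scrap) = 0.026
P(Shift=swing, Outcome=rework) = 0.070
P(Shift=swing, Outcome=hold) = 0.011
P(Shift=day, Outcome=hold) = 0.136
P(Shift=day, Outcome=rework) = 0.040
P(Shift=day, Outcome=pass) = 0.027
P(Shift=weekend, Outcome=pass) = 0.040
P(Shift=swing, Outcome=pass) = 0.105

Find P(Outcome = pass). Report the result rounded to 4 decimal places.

P(Outcome=pass) = 0.027 + 0.105 + 0.024 + 0.040 = 0.196.

0.1960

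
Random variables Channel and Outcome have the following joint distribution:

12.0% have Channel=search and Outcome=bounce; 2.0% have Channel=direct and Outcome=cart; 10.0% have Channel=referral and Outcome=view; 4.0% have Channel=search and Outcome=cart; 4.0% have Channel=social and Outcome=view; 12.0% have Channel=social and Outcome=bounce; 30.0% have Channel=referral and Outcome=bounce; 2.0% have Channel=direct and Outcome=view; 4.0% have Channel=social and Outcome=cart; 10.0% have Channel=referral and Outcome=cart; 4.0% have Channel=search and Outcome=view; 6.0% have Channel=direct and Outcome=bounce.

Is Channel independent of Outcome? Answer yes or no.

Every cell satisfies P(Channel,Outcome) = P(Channel)·P(Outcome). For instance P(Channel=direct) = 0.100, P(Outcome=view) = 0.200, and 0.100×0.200 = 0.020 matches the joint entry. So Channel and Outcome are independent.

yes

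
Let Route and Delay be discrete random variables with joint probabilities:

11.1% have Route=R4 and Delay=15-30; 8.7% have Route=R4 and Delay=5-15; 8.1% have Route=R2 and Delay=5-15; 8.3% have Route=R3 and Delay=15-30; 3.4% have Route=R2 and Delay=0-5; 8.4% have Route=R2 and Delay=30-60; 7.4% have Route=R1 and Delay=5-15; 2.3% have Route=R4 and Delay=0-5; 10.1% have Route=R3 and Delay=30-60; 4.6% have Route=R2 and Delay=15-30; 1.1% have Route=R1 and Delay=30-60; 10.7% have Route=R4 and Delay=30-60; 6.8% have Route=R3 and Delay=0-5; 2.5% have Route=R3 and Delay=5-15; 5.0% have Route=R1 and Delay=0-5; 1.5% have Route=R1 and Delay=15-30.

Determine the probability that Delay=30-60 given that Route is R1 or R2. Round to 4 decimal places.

0.2405

P(Route=R1) = 0.050 + 0.074 + 0.015 + 0.011 = 0.150.
P(Route=R2) = 0.034 + 0.081 + 0.046 + 0.084 = 0.245.
P(Route ∈ {R1, R2}) = 0.150 + 0.245 = 0.395; P(Delay=30-60, Route ∈ {R1, R2}) = 0.011 + 0.084 = 0.095.
P(Delay=30-60 | Route ∈ {R1, R2}) = 0.095/0.395 = 0.2405.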